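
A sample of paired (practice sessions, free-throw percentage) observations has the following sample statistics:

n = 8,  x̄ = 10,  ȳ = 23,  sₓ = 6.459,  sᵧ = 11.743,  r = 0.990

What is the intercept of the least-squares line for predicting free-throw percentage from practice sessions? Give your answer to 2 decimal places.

b = r · sᵧ/sₓ = 0.99 · 11.743/6.459 = 1.799902
a = ȳ − b·x̄ = 23 − 1.799902·10 = 5.000975

5.00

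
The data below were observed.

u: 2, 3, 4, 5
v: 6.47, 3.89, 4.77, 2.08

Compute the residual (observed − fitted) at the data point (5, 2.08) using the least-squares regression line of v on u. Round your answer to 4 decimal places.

n = 4, Σx = 14, Σy = 17.21, Σxy = 54.09, Σx² = 54
Sxx = Σx² − (Σx)²/n = 54 − 49 = 5
Sxy = Σxy − (Σx)(Σy)/n = 54.09 − 60.235 = -6.145
b = Sxy/Sxx = -6.145/5 = -1.229
a = ȳ − b·x̄ = 4.3025 − (-1.229)·3.5 = 8.604
ŷ(5) = 8.604 + (-1.229)·5 = 2.459
residual = y − ŷ = 2.08 − 2.459 = -0.379

-0.3790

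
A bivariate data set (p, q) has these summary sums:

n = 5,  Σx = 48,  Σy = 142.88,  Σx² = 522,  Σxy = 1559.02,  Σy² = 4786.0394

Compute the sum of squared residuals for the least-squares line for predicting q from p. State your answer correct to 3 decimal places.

129.436

Sxx = Σx² − (Σx)²/n = 522 − 460.8 = 61.2
Sxy = Σxy − (Σx)(Σy)/n = 1559.02 − 1371.648 = 187.372
Syy = Σy² − (Σy)²/n = 4786.0394 − 4082.93888 = 703.10052
b = Sxy/Sxx = 187.372/61.2 = 3.061634
SSE = Syy − b·Sxy = 703.10052 − 3.061634·187.372 = 129.436037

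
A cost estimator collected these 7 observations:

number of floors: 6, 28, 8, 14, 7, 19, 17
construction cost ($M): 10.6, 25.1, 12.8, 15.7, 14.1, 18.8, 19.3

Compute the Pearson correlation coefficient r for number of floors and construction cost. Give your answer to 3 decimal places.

0.976

n = 7, Σx = 99, Σy = 116.4, Σxy = 1872.6, Σx² = 1779, Σy² = 2077.44
Sxx = Σx² − (Σx)²/n = 1779 − 1400.142857 = 378.857143
Sxy = Σxy − (Σx)(Σy)/n = 1872.6 − 1646.228571 = 226.371429
Syy = Σy² − (Σy)²/n = 2077.44 − 1935.565714 = 141.874286
r = Sxy/√(Sxx·Syy) = 226.371429/√(53750.086531) = 226.371429/231.840649 = 0.976410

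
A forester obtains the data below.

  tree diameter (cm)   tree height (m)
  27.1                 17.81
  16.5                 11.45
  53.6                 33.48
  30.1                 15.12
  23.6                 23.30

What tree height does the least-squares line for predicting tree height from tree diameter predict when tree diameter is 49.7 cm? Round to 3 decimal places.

30.583

n = 5, Σx = 150.9, Σy = 101.16, Σxy = 3471.096, Σx² = 5342.59
Sxx = Σx² − (Σx)²/n = 5342.59 − 4554.162 = 788.428
Sxy = Σxy − (Σx)(Σy)/n = 3471.096 − 3053.0088 = 418.0872
b = Sxy/Sxx = 418.0872/788.428 = 0.530279
a = ȳ − b·x̄ = 20.232 − 0.530279·30.18 = 4.228165
ŷ(49.7) = a + b·49.7 = 4.228165 + 0.530279·49.7 = 30.583056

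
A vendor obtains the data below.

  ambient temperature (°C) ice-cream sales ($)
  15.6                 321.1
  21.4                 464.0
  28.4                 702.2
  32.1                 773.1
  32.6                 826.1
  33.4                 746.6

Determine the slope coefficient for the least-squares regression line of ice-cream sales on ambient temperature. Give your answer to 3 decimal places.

27.229

n = 6, Σx = 163.5, Σy = 3833.1, Σxy = 111565.05, Σx² = 4716.61
Sxx = Σx² − (Σx)²/n = 4716.61 − 4455.375 = 261.235
Sxy = Σxy − (Σx)(Σy)/n = 111565.05 − 104451.975 = 7113.075
b = Sxy/Sxx = 7113.075/261.235 = 27.228645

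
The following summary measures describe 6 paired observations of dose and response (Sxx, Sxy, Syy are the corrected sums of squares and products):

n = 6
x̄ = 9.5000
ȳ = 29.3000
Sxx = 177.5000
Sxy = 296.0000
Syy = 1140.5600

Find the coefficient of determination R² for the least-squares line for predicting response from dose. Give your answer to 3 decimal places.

0.433

R² = Sxy²/(Sxx·Syy) = (296)²/(177.5·1140.56) = 0.432780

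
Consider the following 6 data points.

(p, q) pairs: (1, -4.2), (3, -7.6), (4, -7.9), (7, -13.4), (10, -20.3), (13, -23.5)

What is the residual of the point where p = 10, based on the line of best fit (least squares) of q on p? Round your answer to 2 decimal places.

-1.31

n = 6, Σx = 38, Σy = -76.9, Σxy = -660.9, Σx² = 344
Sxx = Σx² − (Σx)²/n = 344 − 240.666667 = 103.333333
Sxy = Σxy − (Σx)(Σy)/n = -660.9 − (-487.033333) = -173.866667
b = Sxy/Sxx = -173.866667/103.333333 = -1.682581
a = ȳ − b·x̄ = -12.816667 − (-1.682581)·6.333333 = -2.160323
ŷ(10) = -2.160323 + (-1.682581)·10 = -18.986129
residual = y − ŷ = -20.3 − (-18.986129) = -1.313871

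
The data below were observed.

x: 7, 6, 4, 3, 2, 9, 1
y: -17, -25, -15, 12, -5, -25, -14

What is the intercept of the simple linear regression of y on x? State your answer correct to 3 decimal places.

n = 7, Σx = 32, Σy = -89, Σxy = -542, Σx² = 196
Sxx = Σx² − (Σx)²/n = 196 − 146.285714 = 49.714286
Sxy = Σxy − (Σx)(Σy)/n = -542 − (-406.857143) = -135.142857
b = Sxy/Sxx = -135.142857/49.714286 = -2.718391
a = ȳ − b·x̄ = -12.714286 − (-2.718391)·4.571429 = -0.287356

-0.287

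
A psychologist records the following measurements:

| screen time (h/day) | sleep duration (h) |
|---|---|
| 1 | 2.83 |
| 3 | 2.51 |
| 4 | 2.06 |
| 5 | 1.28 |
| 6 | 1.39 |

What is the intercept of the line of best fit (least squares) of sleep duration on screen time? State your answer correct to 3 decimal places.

3.279

n = 5, Σx = 19, Σy = 10.07, Σxy = 33.34, Σx² = 87
Sxx = Σx² − (Σx)²/n = 87 − 72.2 = 14.8
Sxy = Σxy − (Σx)(Σy)/n = 33.34 − 38.266 = -4.926
b = Sxy/Sxx = -4.926/14.8 = -0.332838
a = ȳ − b·x̄ = 2.014 − (-0.332838)·3.8 = 3.278784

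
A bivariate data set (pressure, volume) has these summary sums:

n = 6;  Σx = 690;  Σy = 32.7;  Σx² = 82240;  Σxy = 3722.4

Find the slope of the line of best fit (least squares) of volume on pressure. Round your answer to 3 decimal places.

-0.013

Sxx = Σx² − (Σx)²/n = 82240 − 79350 = 2890
Sxy = Σxy − (Σx)(Σy)/n = 3722.4 − 3760.5 = -38.1
b = Sxy/Sxx = -38.1/2890 = -0.013183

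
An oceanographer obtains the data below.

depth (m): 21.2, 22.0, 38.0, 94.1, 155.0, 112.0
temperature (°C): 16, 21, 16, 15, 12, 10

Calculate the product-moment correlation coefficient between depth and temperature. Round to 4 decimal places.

-0.7971

n = 6, Σx = 442.3, Σy = 90, Σxy = 5800.7, Σx² = 47801.25, Σy² = 1422
Sxx = Σx² − (Σx)²/n = 47801.25 − 32604.881667 = 15196.368333
Sxy = Σxy − (Σx)(Σy)/n = 5800.7 − 6634.5 = -833.8
Syy = Σy² − (Σy)²/n = 1422 − 1350 = 72
r = Sxy/√(Sxx·Syy) = -833.8/√(1094138.52) = -833.8/1046.010765 = -0.797124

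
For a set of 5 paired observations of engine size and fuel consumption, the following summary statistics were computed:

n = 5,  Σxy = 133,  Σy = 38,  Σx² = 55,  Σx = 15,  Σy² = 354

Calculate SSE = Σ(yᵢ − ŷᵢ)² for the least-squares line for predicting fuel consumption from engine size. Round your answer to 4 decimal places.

29.1000

Sxx = Σx² − (Σx)²/n = 55 − 45 = 10
Sxy = Σxy − (Σx)(Σy)/n = 133 − 114 = 19
Syy = Σy² − (Σy)²/n = 354 − 288.8 = 65.2
b = Sxy/Sxx = 19/10 = 1.9
SSE = Syy − b·Sxy = 65.2 − 1.9·19 = 29.1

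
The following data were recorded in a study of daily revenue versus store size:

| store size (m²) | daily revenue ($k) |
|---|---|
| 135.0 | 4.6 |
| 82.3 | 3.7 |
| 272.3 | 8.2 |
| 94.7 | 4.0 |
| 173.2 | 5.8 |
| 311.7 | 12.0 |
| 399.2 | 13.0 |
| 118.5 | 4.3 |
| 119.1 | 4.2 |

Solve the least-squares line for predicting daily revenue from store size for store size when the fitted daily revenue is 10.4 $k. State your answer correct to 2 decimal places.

308.30

n = 9, Σx = 1706, Σy = 59.8, Σxy = 14481.5, Σx² = 422856.5
Sxx = Σx² − (Σx)²/n = 422856.5 − 323381.777778 = 99474.722222
Sxy = Σxy − (Σx)(Σy)/n = 14481.5 − 11335.422222 = 3146.077778
b = Sxy/Sxx = 3146.077778/99474.722222 = 0.031627
a = ȳ − b·x̄ = 6.644444 − 0.031627·189.555556 = 0.649389
Set a + b·x = 10.4: x = (10.4 − 0.649389) / 0.031627 = 308.301140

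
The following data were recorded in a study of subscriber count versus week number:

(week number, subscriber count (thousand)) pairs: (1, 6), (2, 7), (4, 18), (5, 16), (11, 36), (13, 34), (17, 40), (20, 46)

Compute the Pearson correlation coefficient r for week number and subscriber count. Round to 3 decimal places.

n = 8, Σx = 73, Σy = 203, Σxy = 2610, Σx² = 1025, Σy² = 6833
Sxx = Σx² − (Σx)²/n = 1025 − 666.125 = 358.875
Sxy = Σxy − (Σx)(Σy)/n = 2610 − 1852.375 = 757.625
Syy = Σy² − (Σy)²/n = 6833 − 5151.125 = 1681.875
r = Sxy/√(Sxx·Syy) = 757.625/√(603582.890625) = 757.625/776.905973 = 0.975182

0.975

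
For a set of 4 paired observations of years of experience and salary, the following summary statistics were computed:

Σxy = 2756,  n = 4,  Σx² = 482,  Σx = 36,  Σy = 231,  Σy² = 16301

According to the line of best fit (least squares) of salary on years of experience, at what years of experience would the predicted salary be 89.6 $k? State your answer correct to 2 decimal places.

Sxx = Σx² − (Σx)²/n = 482 − 324 = 158
Sxy = Σxy − (Σx)(Σy)/n = 2756 − 2079 = 677
b = Sxy/Sxx = 677/158 = 4.284810
a = ȳ − b·x̄ = 57.75 − 4.284810·9 = 19.186709
Set a + b·x = 89.6: x = (89.6 − 19.186709) / 4.284810 = 16.433235

16.43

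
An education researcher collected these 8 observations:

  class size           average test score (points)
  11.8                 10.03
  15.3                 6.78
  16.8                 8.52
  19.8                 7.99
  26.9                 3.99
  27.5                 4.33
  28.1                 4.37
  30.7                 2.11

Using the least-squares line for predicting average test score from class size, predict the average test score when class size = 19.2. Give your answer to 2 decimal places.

n = 8, Σx = 176.9, Σy = 48.12, Σxy = 937.406, Σx² = 4259.57
Sxx = Σx² − (Σx)²/n = 4259.57 − 3911.70125 = 347.86875
Sxy = Σxy − (Σx)(Σy)/n = 937.406 − 1064.0535 = -126.6475
b = Sxy/Sxx = -126.6475/347.86875 = -0.364067
a = ȳ − b·x̄ = 6.015 − (-0.364067)·22.1125 = 14.065429
ŷ(19.2) = a + b·19.2 = 14.065429 + (-0.364067)·19.2 = 7.075345

7.08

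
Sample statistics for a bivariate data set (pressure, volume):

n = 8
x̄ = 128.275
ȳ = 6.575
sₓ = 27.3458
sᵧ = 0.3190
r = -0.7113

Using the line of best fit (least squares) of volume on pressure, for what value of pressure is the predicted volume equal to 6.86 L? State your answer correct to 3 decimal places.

93.928

b = r · sᵧ/sₓ = -0.7113 · 0.319/27.3458 = -0.008298
a = ȳ − b·x̄ = 6.575 − (-0.008298)·128.275 = 7.639376
Set a + b·x = 6.86: x = (6.86 − 7.639376) / (-0.008298) = 93.927748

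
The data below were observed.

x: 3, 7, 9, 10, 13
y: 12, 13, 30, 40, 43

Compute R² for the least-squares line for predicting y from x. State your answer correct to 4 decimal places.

n = 5, Σx = 42, Σy = 138, Σxy = 1356, Σx² = 408, Σy² = 4662
Sxx = Σx² − (Σx)²/n = 408 − 352.8 = 55.2
Sxy = Σxy − (Σx)(Σy)/n = 1356 − 1159.2 = 196.8
Syy = Σy² − (Σy)²/n = 4662 − 3808.8 = 853.2
R² = Sxy²/(Sxx·Syy) = (196.8)²/(55.2·853.2) = 0.822357

0.8224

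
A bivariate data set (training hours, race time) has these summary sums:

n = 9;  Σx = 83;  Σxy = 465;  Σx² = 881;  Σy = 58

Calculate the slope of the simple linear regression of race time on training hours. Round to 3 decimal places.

-0.605

Sxx = Σx² − (Σx)²/n = 881 − 765.444444 = 115.555556
Sxy = Σxy − (Σx)(Σy)/n = 465 − 534.888889 = -69.888889
b = Sxy/Sxx = -69.888889/115.555556 = -0.604808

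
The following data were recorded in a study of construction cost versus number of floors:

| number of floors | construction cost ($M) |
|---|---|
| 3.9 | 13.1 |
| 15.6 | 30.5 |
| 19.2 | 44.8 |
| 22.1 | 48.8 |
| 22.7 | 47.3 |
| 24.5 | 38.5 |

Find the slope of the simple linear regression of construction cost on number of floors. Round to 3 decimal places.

1.631

n = 6, Σx = 108, Σy = 223, Σxy = 4482.49, Σx² = 2231.16
Sxx = Σx² − (Σx)²/n = 2231.16 − 1944 = 287.16
Sxy = Σxy − (Σx)(Σy)/n = 4482.49 − 4014 = 468.49
b = Sxy/Sxx = 468.49/287.16 = 1.631460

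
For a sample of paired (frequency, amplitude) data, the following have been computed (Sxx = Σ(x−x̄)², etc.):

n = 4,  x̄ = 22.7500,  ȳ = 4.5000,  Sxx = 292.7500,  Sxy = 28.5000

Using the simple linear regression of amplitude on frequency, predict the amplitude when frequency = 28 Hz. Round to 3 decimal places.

5.011

b = Sxy/Sxx = 28.5/292.75 = 0.097353
a = ȳ − b·x̄ = 4.5 − 0.097353·22.75 = 2.285226
ŷ(28) = a + b·28 = 2.285226 + 0.097353·28 = 5.011102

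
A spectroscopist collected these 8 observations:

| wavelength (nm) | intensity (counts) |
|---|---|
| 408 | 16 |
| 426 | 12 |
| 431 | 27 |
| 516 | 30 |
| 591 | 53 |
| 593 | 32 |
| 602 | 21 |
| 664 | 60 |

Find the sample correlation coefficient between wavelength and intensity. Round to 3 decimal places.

0.757

n = 8, Σx = 4231, Σy = 251, Σxy = 141538, Σx² = 2304187, Σy² = 9903
Sxx = Σx² − (Σx)²/n = 2304187 − 2237670.125 = 66516.875
Sxy = Σxy − (Σx)(Σy)/n = 141538 − 132747.625 = 8790.375
Syy = Σy² − (Σy)²/n = 9903 − 7875.125 = 2027.875
r = Sxy/√(Sxx·Syy) = 8790.375/√(134887907.890625) = 8790.375/11614.125361 = 0.756869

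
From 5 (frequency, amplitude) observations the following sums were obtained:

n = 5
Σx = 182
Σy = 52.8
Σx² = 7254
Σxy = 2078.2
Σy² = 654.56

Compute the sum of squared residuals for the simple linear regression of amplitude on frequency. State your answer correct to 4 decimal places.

Sxx = Σx² − (Σx)²/n = 7254 − 6624.8 = 629.2
Sxy = Σxy − (Σx)(Σy)/n = 2078.2 − 1921.92 = 156.28
Syy = Σy² − (Σy)²/n = 654.56 − 557.568 = 96.992
b = Sxy/Sxx = 156.28/629.2 = 0.248379
SSE = Syy − b·Sxy = 96.992 − 0.248379·156.28 = 58.175346

58.1753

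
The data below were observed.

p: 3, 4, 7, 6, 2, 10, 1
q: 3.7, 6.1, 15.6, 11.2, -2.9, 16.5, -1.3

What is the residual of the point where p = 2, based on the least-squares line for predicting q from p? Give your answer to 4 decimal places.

-3.5248

n = 7, Σx = 33, Σy = 48.9, Σxy = 369.8, Σx² = 215
Sxx = Σx² − (Σx)²/n = 215 − 155.571429 = 59.428571
Sxy = Σxy − (Σx)(Σy)/n = 369.8 − 230.528571 = 139.271429
b = Sxy/Sxx = 139.271429/59.428571 = 2.343510
a = ȳ − b·x̄ = 6.985714 − 2.343510·4.714286 = -4.062260
ŷ(2) = -4.062260 + 2.343510·2 = 0.624760
residual = y − ŷ = -2.9 − 0.624760 = -3.524760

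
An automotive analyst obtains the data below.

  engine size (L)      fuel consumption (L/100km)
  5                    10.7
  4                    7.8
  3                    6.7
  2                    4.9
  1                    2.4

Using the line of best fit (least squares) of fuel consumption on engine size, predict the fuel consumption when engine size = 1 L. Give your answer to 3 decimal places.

n = 5, Σx = 15, Σy = 32.5, Σxy = 117, Σx² = 55
Sxx = Σx² − (Σx)²/n = 55 − 45 = 10
Sxy = Σxy − (Σx)(Σy)/n = 117 − 97.5 = 19.5
b = Sxy/Sxx = 19.5/10 = 1.95
a = ȳ − b·x̄ = 6.5 − 1.95·3 = 0.65
ŷ(1) = a + b·1 = 0.65 + 1.95·1 = 2.6

2.600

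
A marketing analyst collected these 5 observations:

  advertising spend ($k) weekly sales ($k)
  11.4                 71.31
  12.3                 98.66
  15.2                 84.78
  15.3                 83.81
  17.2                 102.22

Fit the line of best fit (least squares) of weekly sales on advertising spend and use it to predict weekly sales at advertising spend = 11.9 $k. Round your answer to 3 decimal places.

81.714

n = 5, Σx = 71.4, Σy = 440.78, Σxy = 6355.585, Σx² = 1042.22
Sxx = Σx² − (Σx)²/n = 1042.22 − 1019.592 = 22.628
Sxy = Σxy − (Σx)(Σy)/n = 6355.585 − 6294.3384 = 61.2466
b = Sxy/Sxx = 61.2466/22.628 = 2.706673
a = ȳ − b·x̄ = 88.156 − 2.706673·14.28 = 49.504707
ŷ(11.9) = a + b·11.9 = 49.504707 + 2.706673·11.9 = 81.714118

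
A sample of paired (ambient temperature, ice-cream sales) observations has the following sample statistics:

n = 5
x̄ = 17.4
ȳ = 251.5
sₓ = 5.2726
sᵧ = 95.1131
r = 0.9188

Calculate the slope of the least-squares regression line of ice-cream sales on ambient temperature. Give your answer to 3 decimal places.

16.574

b = r · sᵧ/sₓ = 0.9188 · 95.1131/5.2726 = 16.574350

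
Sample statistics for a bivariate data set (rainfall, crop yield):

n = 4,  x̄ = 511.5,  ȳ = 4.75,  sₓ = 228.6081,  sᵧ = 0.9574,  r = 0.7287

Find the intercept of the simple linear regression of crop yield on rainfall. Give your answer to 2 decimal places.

b = r · sᵧ/sₓ = 0.7287 · 0.9574/228.6081 = 0.003052
a = ȳ − b·x̄ = 4.75 − 0.003052·511.5 = 3.189024

3.19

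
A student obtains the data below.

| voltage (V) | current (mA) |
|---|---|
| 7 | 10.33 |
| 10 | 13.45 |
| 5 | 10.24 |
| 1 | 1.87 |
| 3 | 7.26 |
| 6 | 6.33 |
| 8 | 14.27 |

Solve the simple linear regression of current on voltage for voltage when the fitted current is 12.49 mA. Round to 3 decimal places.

n = 7, Σx = 40, Σy = 63.75, Σxy = 433.8, Σx² = 284
Sxx = Σx² − (Σx)²/n = 284 − 228.571429 = 55.428571
Sxy = Σxy − (Σx)(Σy)/n = 433.8 − 364.285714 = 69.514286
b = Sxy/Sxx = 69.514286/55.428571 = 1.254124
a = ȳ − b·x̄ = 9.107143 − 1.254124·5.714286 = 1.940722
Set a + b·x = 12.49: x = (12.49 − 1.940722) / 1.254124 = 8.411673

8.412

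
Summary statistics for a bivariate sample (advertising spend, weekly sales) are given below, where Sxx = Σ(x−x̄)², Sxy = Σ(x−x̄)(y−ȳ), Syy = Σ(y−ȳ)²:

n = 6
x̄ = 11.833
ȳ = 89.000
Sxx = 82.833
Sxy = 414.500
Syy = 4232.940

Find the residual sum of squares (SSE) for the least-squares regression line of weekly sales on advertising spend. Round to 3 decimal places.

2158.764

b = Sxy/Sxx = 414.5/82.833 = 5.004044
SSE = Syy − b·Sxy = 4232.94 − 5.004044·414.5 = 2158.763645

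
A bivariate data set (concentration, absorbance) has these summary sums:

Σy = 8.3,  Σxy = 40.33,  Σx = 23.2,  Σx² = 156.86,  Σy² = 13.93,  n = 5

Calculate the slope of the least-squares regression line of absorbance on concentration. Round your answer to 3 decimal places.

Sxx = Σx² − (Σx)²/n = 156.86 − 107.648 = 49.212
Sxy = Σxy − (Σx)(Σy)/n = 40.33 − 38.512 = 1.818
b = Sxy/Sxx = 1.818/49.212 = 0.036942

0.037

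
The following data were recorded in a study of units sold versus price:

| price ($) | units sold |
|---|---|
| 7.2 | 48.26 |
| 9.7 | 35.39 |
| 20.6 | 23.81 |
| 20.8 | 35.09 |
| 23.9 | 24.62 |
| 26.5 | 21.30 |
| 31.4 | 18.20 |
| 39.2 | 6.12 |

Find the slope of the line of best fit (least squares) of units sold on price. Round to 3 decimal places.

n = 8, Σx = 179.3, Σy = 212.79, Σxy = 3875.365, Σx² = 4798.99
Sxx = Σx² − (Σx)²/n = 4798.99 − 4018.56125 = 780.42875
Sxy = Σxy − (Σx)(Σy)/n = 3875.365 − 4769.155875 = -893.790875
b = Sxy/Sxx = -893.790875/780.42875 = -1.145256

-1.145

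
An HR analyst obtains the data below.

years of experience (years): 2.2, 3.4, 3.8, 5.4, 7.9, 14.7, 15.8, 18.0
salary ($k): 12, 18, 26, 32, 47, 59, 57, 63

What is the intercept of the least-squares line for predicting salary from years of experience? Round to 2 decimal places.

12.47

n = 8, Σx = 71.2, Σy = 314, Σxy = 3632.4, Σx² = 912.14
Sxx = Σx² − (Σx)²/n = 912.14 − 633.68 = 278.46
Sxy = Σxy − (Σx)(Σy)/n = 3632.4 − 2794.6 = 837.8
b = Sxy/Sxx = 837.8/278.46 = 3.008691
a = ȳ − b·x̄ = 39.25 − 3.008691·8.9 = 12.472653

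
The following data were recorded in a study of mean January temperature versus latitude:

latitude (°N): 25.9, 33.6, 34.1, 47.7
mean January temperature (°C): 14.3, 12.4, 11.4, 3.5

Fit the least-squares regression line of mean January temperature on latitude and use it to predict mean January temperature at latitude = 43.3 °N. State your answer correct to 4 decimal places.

n = 4, Σx = 141.3, Σy = 41.6, Σxy = 1342.7, Σx² = 5237.87
Sxx = Σx² − (Σx)²/n = 5237.87 − 4991.4225 = 246.4475
Sxy = Σxy − (Σx)(Σy)/n = 1342.7 − 1469.52 = -126.82
b = Sxy/Sxx = -126.82/246.4475 = -0.514592
a = ȳ − b·x̄ = 10.4 − (-0.514592)·35.325 = 28.577975
ŷ(43.3) = a + b·43.3 = 28.577975 + (-0.514592)·43.3 = 6.296126

6.2961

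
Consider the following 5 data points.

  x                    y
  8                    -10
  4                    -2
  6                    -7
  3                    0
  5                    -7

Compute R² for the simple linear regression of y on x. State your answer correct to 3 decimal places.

0.898

n = 5, Σx = 26, Σy = -26, Σxy = -165, Σx² = 150, Σy² = 202
Sxx = Σx² − (Σx)²/n = 150 − 135.2 = 14.8
Sxy = Σxy − (Σx)(Σy)/n = -165 − (-135.2) = -29.8
Syy = Σy² − (Σy)²/n = 202 − 135.2 = 66.8
R² = Sxy²/(Sxx·Syy) = (-29.8)²/(14.8·66.8) = 0.898244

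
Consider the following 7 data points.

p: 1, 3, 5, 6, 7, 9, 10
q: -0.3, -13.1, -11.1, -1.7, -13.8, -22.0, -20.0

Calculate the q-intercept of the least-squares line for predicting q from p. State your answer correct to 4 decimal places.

-0.2021

n = 7, Σx = 41, Σy = -82, Σxy = -599.9, Σx² = 301
Sxx = Σx² − (Σx)²/n = 301 − 240.142857 = 60.857143
Sxy = Σxy − (Σx)(Σy)/n = -599.9 − (-480.285714) = -119.614286
b = Sxy/Sxx = -119.614286/60.857143 = -1.965493
a = ȳ − b·x̄ = -11.714286 − (-1.965493)·5.857143 = -0.202113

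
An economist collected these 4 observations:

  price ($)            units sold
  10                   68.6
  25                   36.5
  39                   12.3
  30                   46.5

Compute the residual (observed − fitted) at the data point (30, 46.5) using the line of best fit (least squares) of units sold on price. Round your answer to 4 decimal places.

n = 4, Σx = 104, Σy = 163.9, Σxy = 3473.2, Σx² = 3146
Sxx = Σx² − (Σx)²/n = 3146 − 2704 = 442
Sxy = Σxy − (Σx)(Σy)/n = 3473.2 − 4261.4 = -788.2
b = Sxy/Sxx = -788.2/442 = -1.783258
a = ȳ − b·x̄ = 40.975 − (-1.783258)·26 = 87.339706
ŷ(30) = 87.339706 + (-1.783258)·30 = 33.841968
residual = y − ŷ = 46.5 − 33.841968 = 12.658032

12.6580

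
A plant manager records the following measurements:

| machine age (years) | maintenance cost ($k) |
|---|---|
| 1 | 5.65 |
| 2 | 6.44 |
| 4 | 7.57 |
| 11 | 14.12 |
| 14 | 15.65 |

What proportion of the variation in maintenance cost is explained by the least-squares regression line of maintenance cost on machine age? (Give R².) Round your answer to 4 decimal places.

0.9933

n = 5, Σx = 32, Σy = 49.43, Σxy = 423.23, Σx² = 338, Σy² = 574.9979
Sxx = Σx² − (Σx)²/n = 338 − 204.8 = 133.2
Sxy = Σxy − (Σx)(Σy)/n = 423.23 − 316.352 = 106.878
Syy = Σy² − (Σy)²/n = 574.9979 − 488.66498 = 86.33292
R² = Sxy²/(Sxx·Syy) = (106.878)²/(133.2·86.33292) = 0.993336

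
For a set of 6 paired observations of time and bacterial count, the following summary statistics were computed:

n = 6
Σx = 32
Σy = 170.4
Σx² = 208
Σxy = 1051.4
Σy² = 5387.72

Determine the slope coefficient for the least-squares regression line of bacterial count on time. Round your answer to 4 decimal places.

Sxx = Σx² − (Σx)²/n = 208 − 170.666667 = 37.333333
Sxy = Σxy − (Σx)(Σy)/n = 1051.4 − 908.8 = 142.6
b = Sxy/Sxx = 142.6/37.333333 = 3.819643

3.8196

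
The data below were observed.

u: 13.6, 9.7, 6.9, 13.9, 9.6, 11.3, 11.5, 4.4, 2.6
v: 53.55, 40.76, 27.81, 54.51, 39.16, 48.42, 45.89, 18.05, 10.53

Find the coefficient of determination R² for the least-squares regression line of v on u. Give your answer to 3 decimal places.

0.993

n = 9, Σx = 83.5, Σy = 338.68, Σxy = 3630.845, Σx² = 898.09, Σy² = 14694.2938
Sxx = Σx² − (Σx)²/n = 898.09 − 774.694444 = 123.395556
Sxy = Σxy − (Σx)(Σy)/n = 3630.845 − 3142.197778 = 488.647222
Syy = Σy² − (Σy)²/n = 14694.2938 − 12744.904711 = 1949.389089
R² = Sxy²/(Sxx·Syy) = (488.647222)²/(123.395556·1949.389089) = 0.992642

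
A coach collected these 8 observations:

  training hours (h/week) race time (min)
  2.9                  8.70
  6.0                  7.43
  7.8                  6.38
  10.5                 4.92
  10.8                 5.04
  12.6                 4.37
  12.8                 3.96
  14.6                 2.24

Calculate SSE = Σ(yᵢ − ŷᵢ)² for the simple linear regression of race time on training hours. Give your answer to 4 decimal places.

n = 8, Σx = 78, Σy = 43.04, Σxy = 364.12, Σx² = 867.9, Σy² = 261.0034
Sxx = Σx² − (Σx)²/n = 867.9 − 760.5 = 107.4
Sxy = Σxy − (Σx)(Σy)/n = 364.12 − 419.64 = -55.52
Syy = Σy² − (Σy)²/n = 261.0034 − 231.5552 = 29.4482
b = Sxy/Sxx = -55.52/107.4 = -0.516946
SSE = Syy − b·Sxy = 29.4482 − (-0.516946)·(-55.52) = 0.747358

0.7474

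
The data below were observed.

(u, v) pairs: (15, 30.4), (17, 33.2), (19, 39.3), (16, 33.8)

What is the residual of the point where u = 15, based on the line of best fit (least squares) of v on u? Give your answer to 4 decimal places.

n = 4, Σx = 67, Σy = 136.7, Σxy = 2307.9, Σx² = 1131
Sxx = Σx² − (Σx)²/n = 1131 − 1122.25 = 8.75
Sxy = Σxy − (Σx)(Σy)/n = 2307.9 − 2289.725 = 18.175
b = Sxy/Sxx = 18.175/8.75 = 2.077143
a = ȳ − b·x̄ = 34.175 − 2.077143·16.75 = -0.617143
ŷ(15) = -0.617143 + 2.077143·15 = 30.54
residual = y − ŷ = 30.4 − 30.54 = -0.14

-0.1400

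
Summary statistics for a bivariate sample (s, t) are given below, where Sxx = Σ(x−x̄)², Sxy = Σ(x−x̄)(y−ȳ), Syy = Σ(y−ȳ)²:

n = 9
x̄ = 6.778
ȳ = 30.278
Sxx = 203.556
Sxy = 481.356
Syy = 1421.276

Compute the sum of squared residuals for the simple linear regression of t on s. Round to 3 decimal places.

b = Sxy/Sxx = 481.356/203.556 = 2.364735
SSE = Syy − b·Sxy = 1421.276 − 2.364735·481.356 = 282.996614

282.997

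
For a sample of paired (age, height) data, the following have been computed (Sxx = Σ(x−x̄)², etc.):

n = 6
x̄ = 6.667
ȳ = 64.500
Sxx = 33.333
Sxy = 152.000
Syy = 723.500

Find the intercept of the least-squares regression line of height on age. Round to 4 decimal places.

34.0982

b = Sxy/Sxx = 152/33.333 = 4.560046
a = ȳ − b·x̄ = 64.5 − 4.560046·6.667 = 34.098176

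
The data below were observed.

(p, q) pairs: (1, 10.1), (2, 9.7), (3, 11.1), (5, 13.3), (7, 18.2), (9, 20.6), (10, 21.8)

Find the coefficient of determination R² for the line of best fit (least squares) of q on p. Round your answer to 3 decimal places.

n = 7, Σx = 37, Σy = 104.8, Σxy = 660.1, Σx² = 269, Σy² = 1727.04
Sxx = Σx² − (Σx)²/n = 269 − 195.571429 = 73.428571
Sxy = Σxy − (Σx)(Σy)/n = 660.1 − 553.942857 = 106.157143
Syy = Σy² − (Σy)²/n = 1727.04 − 1569.005714 = 158.034286
R² = Sxy²/(Sxx·Syy) = (106.157143)²/(73.428571·158.034286) = 0.971140

0.971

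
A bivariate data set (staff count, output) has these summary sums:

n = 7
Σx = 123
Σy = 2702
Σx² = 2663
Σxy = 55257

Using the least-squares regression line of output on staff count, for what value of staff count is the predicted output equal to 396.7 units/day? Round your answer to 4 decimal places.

18.2615

Sxx = Σx² − (Σx)²/n = 2663 − 2161.285714 = 501.714286
Sxy = Σxy − (Σx)(Σy)/n = 55257 − 47478 = 7779
b = Sxy/Sxx = 7779/501.714286 = 15.504841
a = ȳ − b·x̄ = 386 − 15.504841·17.571429 = 113.557802
Set a + b·x = 396.7: x = (396.7 − 113.557802) / 15.504841 = 18.261536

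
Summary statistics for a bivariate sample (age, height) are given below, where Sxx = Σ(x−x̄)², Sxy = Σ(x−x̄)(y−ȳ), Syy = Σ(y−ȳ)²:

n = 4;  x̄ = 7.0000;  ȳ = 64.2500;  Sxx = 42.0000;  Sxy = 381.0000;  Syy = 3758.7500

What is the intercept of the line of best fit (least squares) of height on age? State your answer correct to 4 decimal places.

b = Sxy/Sxx = 381/42 = 9.071429
a = ȳ − b·x̄ = 64.25 − 9.071429·7 = 0.75

0.7500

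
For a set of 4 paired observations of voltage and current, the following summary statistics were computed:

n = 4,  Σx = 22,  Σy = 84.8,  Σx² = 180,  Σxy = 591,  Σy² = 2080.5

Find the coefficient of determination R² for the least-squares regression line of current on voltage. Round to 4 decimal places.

Sxx = Σx² − (Σx)²/n = 180 − 121 = 59
Sxy = Σxy − (Σx)(Σy)/n = 591 − 466.4 = 124.6
Syy = Σy² − (Σy)²/n = 2080.5 − 1797.76 = 282.74
R² = Sxy²/(Sxx·Syy) = (124.6)²/(59·282.74) = 0.930672

0.9307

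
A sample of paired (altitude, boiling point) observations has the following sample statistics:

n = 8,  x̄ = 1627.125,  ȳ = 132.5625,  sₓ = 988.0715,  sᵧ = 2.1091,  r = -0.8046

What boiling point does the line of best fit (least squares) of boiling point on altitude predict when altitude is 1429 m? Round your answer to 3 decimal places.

132.903

b = r · sᵧ/sₓ = -0.8046 · 2.1091/988.0715 = -0.001717
a = ȳ − b·x̄ = 132.5625 − (-0.001717)·1627.125 = 135.357036
ŷ(1429) = a + b·1429 = 135.357036 + (-0.001717)·1429 = 132.902773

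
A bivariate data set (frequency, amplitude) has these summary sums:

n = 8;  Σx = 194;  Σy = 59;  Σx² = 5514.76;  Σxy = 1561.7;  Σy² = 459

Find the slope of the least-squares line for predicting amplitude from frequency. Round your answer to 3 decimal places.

0.162

Sxx = Σx² − (Σx)²/n = 5514.76 − 4704.5 = 810.26
Sxy = Σxy − (Σx)(Σy)/n = 1561.7 − 1430.75 = 130.95
b = Sxy/Sxx = 130.95/810.26 = 0.161615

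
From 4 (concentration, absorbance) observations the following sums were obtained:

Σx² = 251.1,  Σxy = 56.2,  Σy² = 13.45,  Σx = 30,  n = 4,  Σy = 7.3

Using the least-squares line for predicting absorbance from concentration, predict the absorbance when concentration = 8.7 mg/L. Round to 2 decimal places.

Sxx = Σx² − (Σx)²/n = 251.1 − 225 = 26.1
Sxy = Σxy − (Σx)(Σy)/n = 56.2 − 54.75 = 1.45
b = Sxy/Sxx = 1.45/26.1 = 0.055556
a = ȳ − b·x̄ = 1.825 − 0.055556·7.5 = 1.408333
ŷ(8.7) = a + b·8.7 = 1.408333 + 0.055556·8.7 = 1.891667

1.89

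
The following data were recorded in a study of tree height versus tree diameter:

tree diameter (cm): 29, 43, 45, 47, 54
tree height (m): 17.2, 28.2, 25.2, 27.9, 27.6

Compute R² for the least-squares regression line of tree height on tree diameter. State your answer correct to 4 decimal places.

0.7712

n = 5, Σx = 218, Σy = 126.1, Σxy = 5647.1, Σx² = 9840, Σy² = 3266.29
Sxx = Σx² − (Σx)²/n = 9840 − 9504.8 = 335.2
Sxy = Σxy − (Σx)(Σy)/n = 5647.1 − 5497.96 = 149.14
Syy = Σy² − (Σy)²/n = 3266.29 − 3180.242 = 86.048
R² = Sxy²/(Sxx·Syy) = (149.14)²/(335.2·86.048) = 0.771158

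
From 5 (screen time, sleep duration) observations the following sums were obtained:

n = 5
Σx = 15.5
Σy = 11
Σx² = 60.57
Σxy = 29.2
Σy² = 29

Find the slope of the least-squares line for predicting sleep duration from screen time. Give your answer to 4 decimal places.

-0.3914

Sxx = Σx² − (Σx)²/n = 60.57 − 48.05 = 12.52
Sxy = Σxy − (Σx)(Σy)/n = 29.2 − 34.1 = -4.9
b = Sxy/Sxx = -4.9/12.52 = -0.391374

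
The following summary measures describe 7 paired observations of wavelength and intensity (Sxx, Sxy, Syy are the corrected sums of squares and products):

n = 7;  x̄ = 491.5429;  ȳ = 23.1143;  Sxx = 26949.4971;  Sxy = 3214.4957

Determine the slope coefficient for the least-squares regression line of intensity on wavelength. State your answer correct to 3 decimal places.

0.119

b = Sxy/Sxx = 3214.4957/26949.4971 = 0.119279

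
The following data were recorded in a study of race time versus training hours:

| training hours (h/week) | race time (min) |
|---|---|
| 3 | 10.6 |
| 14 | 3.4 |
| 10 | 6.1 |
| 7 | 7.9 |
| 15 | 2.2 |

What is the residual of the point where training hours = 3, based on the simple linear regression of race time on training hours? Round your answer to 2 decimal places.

-0.07

n = 5, Σx = 49, Σy = 30.2, Σxy = 228.7, Σx² = 579
Sxx = Σx² − (Σx)²/n = 579 − 480.2 = 98.8
Sxy = Σxy − (Σx)(Σy)/n = 228.7 − 295.96 = -67.26
b = Sxy/Sxx = -67.26/98.8 = -0.680769
a = ȳ − b·x̄ = 6.04 − (-0.680769)·9.8 = 12.711538
ŷ(3) = 12.711538 + (-0.680769)·3 = 10.669231
residual = y − ŷ = 10.6 − 10.669231 = -0.069231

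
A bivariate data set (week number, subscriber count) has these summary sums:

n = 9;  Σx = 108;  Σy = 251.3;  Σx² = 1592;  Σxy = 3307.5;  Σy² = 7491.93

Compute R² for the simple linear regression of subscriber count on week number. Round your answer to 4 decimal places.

0.6059

Sxx = Σx² − (Σx)²/n = 1592 − 1296 = 296
Sxy = Σxy − (Σx)(Σy)/n = 3307.5 − 3015.6 = 291.9
Syy = Σy² − (Σy)²/n = 7491.93 − 7016.854444 = 475.075556
R² = Sxy²/(Sxx·Syy) = (291.9)²/(296·475.075556) = 0.605918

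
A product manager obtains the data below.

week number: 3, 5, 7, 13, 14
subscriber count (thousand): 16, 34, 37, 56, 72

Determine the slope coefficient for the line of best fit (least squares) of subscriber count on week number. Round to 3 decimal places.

4.275

n = 5, Σx = 42, Σy = 215, Σxy = 2213, Σx² = 448
Sxx = Σx² − (Σx)²/n = 448 − 352.8 = 95.2
Sxy = Σxy − (Σx)(Σy)/n = 2213 − 1806 = 407
b = Sxy/Sxx = 407/95.2 = 4.275210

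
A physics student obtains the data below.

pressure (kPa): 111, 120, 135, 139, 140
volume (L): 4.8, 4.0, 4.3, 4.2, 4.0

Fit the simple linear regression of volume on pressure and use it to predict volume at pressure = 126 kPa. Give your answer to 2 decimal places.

n = 5, Σx = 645, Σy = 21.3, Σxy = 2737.1, Σx² = 83867
Sxx = Σx² − (Σx)²/n = 83867 − 83205 = 662
Sxy = Σxy − (Σx)(Σy)/n = 2737.1 − 2747.7 = -10.6
b = Sxy/Sxx = -10.6/662 = -0.016012
a = ȳ − b·x̄ = 4.26 − (-0.016012)·129 = 6.325559
ŷ(126) = a + b·126 = 6.325559 + (-0.016012)·126 = 4.308036

4.31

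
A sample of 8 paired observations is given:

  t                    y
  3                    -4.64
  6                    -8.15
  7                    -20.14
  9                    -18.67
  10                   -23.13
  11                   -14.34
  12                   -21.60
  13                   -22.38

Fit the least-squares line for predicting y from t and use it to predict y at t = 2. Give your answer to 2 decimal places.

-5.28

n = 8, Σx = 71, Σy = -133.05, Σxy = -1311.01, Σx² = 709
Sxx = Σx² − (Σx)²/n = 709 − 630.125 = 78.875
Sxy = Σxy − (Σx)(Σy)/n = -1311.01 − (-1180.81875) = -130.19125
b = Sxy/Sxx = -130.19125/78.875 = -1.650602
a = ȳ − b·x̄ = -16.63125 − (-1.650602)·8.875 = -1.982155
ŷ(2) = a + b·2 = -1.982155 + (-1.650602)·2 = -5.283360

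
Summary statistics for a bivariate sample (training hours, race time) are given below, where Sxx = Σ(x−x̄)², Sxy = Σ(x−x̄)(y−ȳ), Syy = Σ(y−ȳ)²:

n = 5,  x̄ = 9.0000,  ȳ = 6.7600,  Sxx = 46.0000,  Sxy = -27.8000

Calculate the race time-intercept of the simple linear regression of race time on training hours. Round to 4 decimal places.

12.1991

b = Sxy/Sxx = -27.8/46 = -0.604348
a = ȳ − b·x̄ = 6.76 − (-0.604348)·9 = 12.199130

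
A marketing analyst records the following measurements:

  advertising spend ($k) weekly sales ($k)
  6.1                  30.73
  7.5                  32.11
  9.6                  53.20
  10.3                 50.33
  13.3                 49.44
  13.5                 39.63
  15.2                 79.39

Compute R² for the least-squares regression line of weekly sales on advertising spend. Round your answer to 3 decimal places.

0.543

n = 7, Σx = 75.5, Σy = 334.83, Σxy = 3856.682, Σx² = 881.89, Σy² = 17656.3565
Sxx = Σx² − (Σx)²/n = 881.89 − 814.321429 = 67.568571
Sxy = Σxy − (Σx)(Σy)/n = 3856.682 − 3611.380714 = 245.301286
Syy = Σy² − (Σy)²/n = 17656.3565 − 16015.875557 = 1640.480943
R² = Sxy²/(Sxx·Syy) = (245.301286)²/(67.568571·1640.480943) = 0.542855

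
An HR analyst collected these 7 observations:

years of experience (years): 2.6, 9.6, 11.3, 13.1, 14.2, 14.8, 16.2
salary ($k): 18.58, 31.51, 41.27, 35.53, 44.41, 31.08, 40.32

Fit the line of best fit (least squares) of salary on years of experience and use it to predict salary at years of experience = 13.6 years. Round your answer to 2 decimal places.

37.57

n = 7, Σx = 81.8, Σy = 242.7, Σxy = 3026.388, Σx² = 1081.34
Sxx = Σx² − (Σx)²/n = 1081.34 − 955.891429 = 125.448571
Sxy = Σxy − (Σx)(Σy)/n = 3026.388 − 2836.122857 = 190.265143
b = Sxy/Sxx = 190.265143/125.448571 = 1.516678
a = ȳ − b·x̄ = 34.671429 − 1.516678·11.685714 = 16.947958
ŷ(13.6) = a + b·13.6 = 16.947958 + 1.516678·13.6 = 37.574784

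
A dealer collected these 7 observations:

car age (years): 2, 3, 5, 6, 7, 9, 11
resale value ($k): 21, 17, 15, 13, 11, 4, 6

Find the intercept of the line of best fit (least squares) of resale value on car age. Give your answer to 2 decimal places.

n = 7, Σx = 43, Σy = 87, Σxy = 425, Σx² = 325
Sxx = Σx² − (Σx)²/n = 325 − 264.142857 = 60.857143
Sxy = Σxy − (Σx)(Σy)/n = 425 − 534.428571 = -109.428571
b = Sxy/Sxx = -109.428571/60.857143 = -1.798122
a = ȳ − b·x̄ = 12.428571 − (-1.798122)·6.142857 = 23.474178

23.47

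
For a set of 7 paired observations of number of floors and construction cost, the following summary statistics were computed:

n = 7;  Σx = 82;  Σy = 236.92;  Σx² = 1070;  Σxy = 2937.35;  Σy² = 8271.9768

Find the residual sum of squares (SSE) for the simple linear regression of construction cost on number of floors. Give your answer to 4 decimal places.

13.4183

Sxx = Σx² − (Σx)²/n = 1070 − 960.571429 = 109.428571
Sxy = Σxy − (Σx)(Σy)/n = 2937.35 − 2775.348571 = 162.001429
Syy = Σy² − (Σy)²/n = 8271.9768 − 8018.726629 = 253.250171
b = Sxy/Sxx = 162.001429/109.428571 = 1.480431
SSE = Syy − b·Sxy = 253.250171 − 1.480431·162.001429 = 13.418265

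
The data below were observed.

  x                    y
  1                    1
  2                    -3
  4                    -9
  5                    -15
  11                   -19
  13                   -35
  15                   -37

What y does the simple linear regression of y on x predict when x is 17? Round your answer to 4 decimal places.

n = 7, Σx = 51, Σy = -117, Σxy = -1335, Σx² = 561
Sxx = Σx² − (Σx)²/n = 561 − 371.571429 = 189.428571
Sxy = Σxy − (Σx)(Σy)/n = -1335 − (-852.428571) = -482.571429
b = Sxy/Sxx = -482.571429/189.428571 = -2.547511
a = ȳ − b·x̄ = -16.714286 − (-2.547511)·7.285714 = 1.846154
ŷ(17) = a + b·17 = 1.846154 + (-2.547511)·17 = -41.461538

-41.4615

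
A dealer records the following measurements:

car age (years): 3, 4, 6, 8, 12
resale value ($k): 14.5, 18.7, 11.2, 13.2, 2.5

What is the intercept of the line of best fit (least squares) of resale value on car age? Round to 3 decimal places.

n = 5, Σx = 33, Σy = 60.1, Σxy = 321.1, Σx² = 269
Sxx = Σx² − (Σx)²/n = 269 − 217.8 = 51.2
Sxy = Σxy − (Σx)(Σy)/n = 321.1 − 396.66 = -75.56
b = Sxy/Sxx = -75.56/51.2 = -1.475781
a = ȳ − b·x̄ = 12.02 − (-1.475781)·6.6 = 21.760156

21.760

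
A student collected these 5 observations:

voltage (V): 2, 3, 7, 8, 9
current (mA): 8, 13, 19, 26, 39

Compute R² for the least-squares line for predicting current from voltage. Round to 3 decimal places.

0.838

n = 5, Σx = 29, Σy = 105, Σxy = 747, Σx² = 207, Σy² = 2791
Sxx = Σx² − (Σx)²/n = 207 − 168.2 = 38.8
Sxy = Σxy − (Σx)(Σy)/n = 747 − 609 = 138
Syy = Σy² − (Σy)²/n = 2791 − 2205 = 586
R² = Sxy²/(Sxx·Syy) = (138)²/(38.8·586) = 0.837585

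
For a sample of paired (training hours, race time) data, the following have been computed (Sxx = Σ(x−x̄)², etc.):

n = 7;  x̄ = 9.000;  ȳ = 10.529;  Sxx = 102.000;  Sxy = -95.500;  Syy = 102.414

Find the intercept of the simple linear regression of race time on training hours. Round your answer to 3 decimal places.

18.955

b = Sxy/Sxx = -95.5/102 = -0.936275
a = ȳ − b·x̄ = 10.529 − (-0.936275)·9 = 18.955471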